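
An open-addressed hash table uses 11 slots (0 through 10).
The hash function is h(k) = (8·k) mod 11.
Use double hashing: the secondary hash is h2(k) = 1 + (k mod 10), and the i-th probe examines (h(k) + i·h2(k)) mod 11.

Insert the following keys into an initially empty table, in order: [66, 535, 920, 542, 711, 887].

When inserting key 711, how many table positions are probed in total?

2

66 hashes to 0; slot 0 is free => place at 0.
535 hashes to 1; slot 1 is free => place at 1.
920 hashes to 1, h2=1; 1 taken => place at 2.
542 hashes to 2, h2=3; 2 taken => place at 5.
711 hashes to 1, h2=2; 1 taken => place at 3.
887 hashes to 1, h2=8; 1 taken => place at 9.
Table: [66, 535, 920, 711, ∅, 542, ∅, ∅, ∅, 887, ∅]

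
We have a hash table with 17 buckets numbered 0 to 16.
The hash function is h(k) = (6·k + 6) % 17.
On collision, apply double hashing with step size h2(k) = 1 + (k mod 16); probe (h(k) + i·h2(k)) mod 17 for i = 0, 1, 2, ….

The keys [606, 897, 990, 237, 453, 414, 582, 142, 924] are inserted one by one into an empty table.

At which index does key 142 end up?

6

606 hashes to 4; slot 4 is free => place at 4.
897 hashes to 16; slot 16 is free => place at 16.
990 hashes to 13; slot 13 is free => place at 13.
237 hashes to 0; slot 0 is free => place at 0.
453 hashes to 4, h2=6; 4 taken => place at 10.
414 hashes to 8; slot 8 is free => place at 8.
582 hashes to 13, h2=7; 13 taken => place at 3.
142 hashes to 8, h2=15; 8 taken => place at 6.
924 hashes to 8, h2=13; 8,4,0,13 taken => place at 9.
Table: [237, ., ., 582, 606, ., 142, ., 414, 924, 453, ., ., 990, ., ., 897]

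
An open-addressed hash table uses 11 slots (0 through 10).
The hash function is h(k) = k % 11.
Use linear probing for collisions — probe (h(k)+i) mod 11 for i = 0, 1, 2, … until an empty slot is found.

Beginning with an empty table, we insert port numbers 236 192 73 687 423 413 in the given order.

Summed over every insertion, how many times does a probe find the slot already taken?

236: h=5 → slot 5
192: h=5, probe 5,6 → slot 6
73: h=7 → slot 7
687: h=5, probe 5,6,7,8 → slot 8
423: h=5, probe 5,6,7,8,9 → slot 9
413: h=6, probe 6,7,8,9,10 → slot 10
Table: [_, _, _, _, _, 236, 192, 73, 687, 423, 413]

12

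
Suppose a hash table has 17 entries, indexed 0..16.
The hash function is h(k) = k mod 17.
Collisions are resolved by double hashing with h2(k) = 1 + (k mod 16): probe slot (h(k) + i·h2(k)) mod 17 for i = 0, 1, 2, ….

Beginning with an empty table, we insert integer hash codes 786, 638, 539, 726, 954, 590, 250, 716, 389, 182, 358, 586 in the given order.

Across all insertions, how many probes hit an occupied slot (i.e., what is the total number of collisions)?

786 hashes to 4; slot 4 is free => place at 4.
638 hashes to 9; slot 9 is free => place at 9.
539 hashes to 12; slot 12 is free => place at 12.
726 hashes to 12, h2=7; 12 taken => place at 2.
954 hashes to 2, h2=11; 2 taken => place at 13.
590 hashes to 12, h2=15; 12 taken => place at 10.
250 hashes to 12, h2=11; 12 taken => place at 6.
716 hashes to 2, h2=13; 2 taken => place at 15.
389 hashes to 15, h2=6; 15,4,10 taken => place at 16.
182 hashes to 12, h2=7; 12,2,9,16,6,13 taken => place at 3.
358 hashes to 1; slot 1 is free => place at 1.
586 hashes to 8; slot 8 is free => place at 8.
Table: [_, 358, 726, 182, 786, _, 250, _, 586, 638, 590, _, 539, 954, _, 716, 389]

14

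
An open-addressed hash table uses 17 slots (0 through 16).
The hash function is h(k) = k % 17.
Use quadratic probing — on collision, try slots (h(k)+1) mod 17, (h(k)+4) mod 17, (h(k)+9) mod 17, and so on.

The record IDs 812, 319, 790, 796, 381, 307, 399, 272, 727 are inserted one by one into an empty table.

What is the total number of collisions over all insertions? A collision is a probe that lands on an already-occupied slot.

812: h=13 -> slot 13
319: h=13, probe 13,14 -> slot 14
790: h=8 -> slot 8
796: h=14, probe 14,15 -> slot 15
381: h=7 -> slot 7
307: h=1 -> slot 1
399: h=8, probe 8,9 -> slot 9
272: h=0 -> slot 0
727: h=13, probe 13,14,0,5 -> slot 5
Table: [272, 307, —, —, —, 727, —, 381, 790, 399, —, —, —, 812, 319, 796, —]

6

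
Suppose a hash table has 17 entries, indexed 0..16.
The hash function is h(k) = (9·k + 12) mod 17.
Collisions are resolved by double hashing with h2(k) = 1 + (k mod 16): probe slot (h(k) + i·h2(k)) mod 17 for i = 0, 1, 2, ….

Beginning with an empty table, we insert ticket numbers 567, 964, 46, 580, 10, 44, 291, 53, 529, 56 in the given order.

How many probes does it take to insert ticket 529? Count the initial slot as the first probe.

Insert 567: h=15, slot 15 empty -> index 15.
Insert 964: h=1, slot 1 empty -> index 1.
Insert 46: h=1, h2=15, slot 1 occupied -> index 16.
Insert 580: h=13, slot 13 empty -> index 13.
Insert 10: h=0, slot 0 empty -> index 0.
Insert 44: h=0, h2=13, slots 0,13 occupied -> index 9.
Insert 291: h=13, h2=4, slots 13,0 occupied -> index 4.
Insert 53: h=13, h2=6, slot 13 occupied -> index 2.
Insert 529: h=13, h2=2, slots 13,15,0,2,4 occupied -> index 6.
Insert 56: h=6, h2=9, slots 6,15 occupied -> index 7.
Table: [10, 964, 53, _, 291, _, 529, 56, _, 44, _, _, _, 580, _, 567, 46]

6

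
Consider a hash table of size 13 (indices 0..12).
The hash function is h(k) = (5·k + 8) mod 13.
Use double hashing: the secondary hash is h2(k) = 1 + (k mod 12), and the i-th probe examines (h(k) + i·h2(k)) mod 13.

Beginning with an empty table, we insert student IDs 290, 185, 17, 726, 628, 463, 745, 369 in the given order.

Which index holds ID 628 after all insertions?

7

290: h=2 -> slot 2
185: h=10 -> slot 10
17: h=2, h2=6, probe 2,8 -> slot 8
726: h=11 -> slot 11
628: h=2, h2=5, probe 2,7 -> slot 7
463: h=9 -> slot 9
745: h=2, h2=2, probe 2,4 -> slot 4
369: h=7, h2=10, probe 7,4,1 -> slot 1
Table: [_, 369, 290, _, 745, _, _, 628, 17, 463, 185, 726, _]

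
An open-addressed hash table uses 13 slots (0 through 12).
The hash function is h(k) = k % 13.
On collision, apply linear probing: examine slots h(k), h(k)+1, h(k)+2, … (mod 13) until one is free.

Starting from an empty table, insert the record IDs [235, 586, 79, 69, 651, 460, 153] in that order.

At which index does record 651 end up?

5

235: h=1 => slot 1
586: h=1, probe 1,2 => slot 2
79: h=1, probe 1,2,3 => slot 3
69: h=4 => slot 4
651: h=1, probe 1,2,3,4,5 => slot 5
460: h=5, probe 5,6 => slot 6
153: h=10 => slot 10
Table: [_, 235, 586, 79, 69, 651, 460, _, _, _, 153, _, _]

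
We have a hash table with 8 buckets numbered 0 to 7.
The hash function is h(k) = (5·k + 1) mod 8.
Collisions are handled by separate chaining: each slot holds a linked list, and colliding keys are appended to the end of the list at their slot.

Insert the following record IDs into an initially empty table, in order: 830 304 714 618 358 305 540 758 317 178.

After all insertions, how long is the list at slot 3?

Insert 830: h=7, bucket 7 empty -> new chain.
Insert 304: h=1, bucket 1 empty -> new chain.
Insert 714: h=3, bucket 3 empty -> new chain.
Insert 618: h=3, bucket 3 nonempty -> append to chain.
Insert 358: h=7, bucket 7 nonempty -> append to chain.
Insert 305: h=6, bucket 6 empty -> new chain.
Insert 540: h=5, bucket 5 empty -> new chain.
Insert 758: h=7, bucket 7 nonempty -> append to chain.
Insert 317: h=2, bucket 2 empty -> new chain.
Insert 178: h=3, bucket 3 nonempty -> append to chain.
Final buckets:
0: .
1: 304
2: 317
3: 714 -> 618 -> 178
4: .
5: 540
6: 305
7: 830 -> 358 -> 758

3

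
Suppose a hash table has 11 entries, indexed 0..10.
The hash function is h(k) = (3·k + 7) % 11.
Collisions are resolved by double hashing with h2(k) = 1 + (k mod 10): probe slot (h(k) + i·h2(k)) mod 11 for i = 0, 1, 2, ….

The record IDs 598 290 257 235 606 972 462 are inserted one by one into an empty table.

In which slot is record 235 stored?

3

598 hashes to 8; slot 8 is free -> place at 8.
290 hashes to 8, h2=1; 8 taken -> place at 9.
257 hashes to 8, h2=8; 8 taken -> place at 5.
235 hashes to 8, h2=6; 8 taken -> place at 3.
606 hashes to 10; slot 10 is free -> place at 10.
972 hashes to 8, h2=3; 8 taken -> place at 0.
462 hashes to 7; slot 7 is free -> place at 7.
Table: [972, -, -, 235, -, 257, -, 462, 598, 290, 606]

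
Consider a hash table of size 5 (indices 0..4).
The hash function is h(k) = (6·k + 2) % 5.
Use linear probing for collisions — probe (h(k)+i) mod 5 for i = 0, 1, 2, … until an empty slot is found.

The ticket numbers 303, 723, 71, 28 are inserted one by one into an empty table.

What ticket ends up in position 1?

303: h=0 → slot 0
723: h=0, probe 0,1 → slot 1
71: h=3 → slot 3
28: h=0, probe 0,1,2 → slot 2
Table: [303, 723, 28, 71, _]

723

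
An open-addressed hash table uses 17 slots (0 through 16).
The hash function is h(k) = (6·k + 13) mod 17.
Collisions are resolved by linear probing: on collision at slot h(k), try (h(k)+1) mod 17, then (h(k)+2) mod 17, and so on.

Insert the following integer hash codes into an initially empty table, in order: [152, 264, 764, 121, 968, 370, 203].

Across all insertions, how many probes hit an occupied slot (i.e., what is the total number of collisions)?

9

Insert 152: h=7, slot 7 empty => index 7.
Insert 264: h=16, slot 16 empty => index 16.
Insert 764: h=7, slot 7 occupied => index 8.
Insert 121: h=8, slot 8 occupied => index 9.
Insert 968: h=7, slots 7,8,9 occupied => index 10.
Insert 370: h=6, slot 6 empty => index 6.
Insert 203: h=7, slots 7,8,9,10 occupied => index 11.
Table: [∅, ∅, ∅, ∅, ∅, ∅, 370, 152, 764, 121, 968, 203, ∅, ∅, ∅, ∅, 264]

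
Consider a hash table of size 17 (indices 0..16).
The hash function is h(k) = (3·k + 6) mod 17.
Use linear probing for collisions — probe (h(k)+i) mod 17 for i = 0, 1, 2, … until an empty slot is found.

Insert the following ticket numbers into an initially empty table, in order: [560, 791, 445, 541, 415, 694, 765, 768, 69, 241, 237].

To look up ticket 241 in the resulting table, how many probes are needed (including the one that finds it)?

5

560 hashes to 3; slot 3 is free => place at 3.
791 hashes to 16; slot 16 is free => place at 16.
445 hashes to 15; slot 15 is free => place at 15.
541 hashes to 14; slot 14 is free => place at 14.
415 hashes to 10; slot 10 is free => place at 10.
694 hashes to 14; 14,15,16 taken => place at 0.
765 hashes to 6; slot 6 is free => place at 6.
768 hashes to 15; 15,16,0 taken => place at 1.
69 hashes to 9; slot 9 is free => place at 9.
241 hashes to 15; 15,16,0,1 taken => place at 2.
237 hashes to 3; 3 taken => place at 4.
Table: [694, 768, 241, 560, 237, _, 765, _, _, 69, 415, _, _, _, 541, 445, 791]
Lookup 241: h=15, probe 15,16,0,1,2 → found at 2.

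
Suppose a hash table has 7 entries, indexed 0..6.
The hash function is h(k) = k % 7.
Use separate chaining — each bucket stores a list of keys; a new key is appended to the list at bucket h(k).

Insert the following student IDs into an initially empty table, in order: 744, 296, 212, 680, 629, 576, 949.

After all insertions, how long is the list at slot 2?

4

744 → bucket 2
296 → bucket 2 (collision)
212 → bucket 2 (collision)
680 → bucket 1
629 → bucket 6
576 → bucket 2 (collision)
949 → bucket 4
Final buckets:
0: _
1: 680
2: 744 -> 296 -> 212 -> 576
3: _
4: 949
5: _
6: 629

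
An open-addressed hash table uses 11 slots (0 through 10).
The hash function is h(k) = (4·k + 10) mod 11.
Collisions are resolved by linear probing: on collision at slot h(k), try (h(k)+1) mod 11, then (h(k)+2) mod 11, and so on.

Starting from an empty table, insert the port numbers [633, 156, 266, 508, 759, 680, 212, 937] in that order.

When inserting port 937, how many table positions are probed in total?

Insert 633: h=1, slot 1 empty → index 1.
Insert 156: h=7, slot 7 empty → index 7.
Insert 266: h=7, slot 7 occupied → index 8.
Insert 508: h=7, slots 7,8 occupied → index 9.
Insert 759: h=10, slot 10 empty → index 10.
Insert 680: h=2, slot 2 empty → index 2.
Insert 212: h=0, slot 0 empty → index 0.
Insert 937: h=7, slots 7,8,9,10,0,1,2 occupied → index 3.
Table: [212, 633, 680, 937, ., ., ., 156, 266, 508, 759]

8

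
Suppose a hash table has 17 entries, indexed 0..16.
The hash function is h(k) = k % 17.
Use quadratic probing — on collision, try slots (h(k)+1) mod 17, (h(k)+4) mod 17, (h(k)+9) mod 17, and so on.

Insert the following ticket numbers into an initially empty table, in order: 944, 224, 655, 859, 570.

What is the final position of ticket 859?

13

944 hashes to 9; slot 9 is free => place at 9.
224 hashes to 3; slot 3 is free => place at 3.
655 hashes to 9; 9 taken => place at 10.
859 hashes to 9; 9,10 taken => place at 13.
570 hashes to 9; 9,10,13 taken => place at 1.
Table: [—, 570, —, 224, —, —, —, —, —, 944, 655, —, —, 859, —, —, —]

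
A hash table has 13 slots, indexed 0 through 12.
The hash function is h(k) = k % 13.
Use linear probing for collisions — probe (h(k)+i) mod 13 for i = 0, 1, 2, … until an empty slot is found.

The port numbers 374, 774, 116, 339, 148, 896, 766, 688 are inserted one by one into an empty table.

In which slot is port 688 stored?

3

374 hashes to 10; slot 10 is free => place at 10.
774 hashes to 7; slot 7 is free => place at 7.
116 hashes to 12; slot 12 is free => place at 12.
339 hashes to 1; slot 1 is free => place at 1.
148 hashes to 5; slot 5 is free => place at 5.
896 hashes to 12; 12 taken => place at 0.
766 hashes to 12; 12,0,1 taken => place at 2.
688 hashes to 12; 12,0,1,2 taken => place at 3.
Table: [896, 339, 766, 688, _, 148, _, 774, _, _, 374, _, 116]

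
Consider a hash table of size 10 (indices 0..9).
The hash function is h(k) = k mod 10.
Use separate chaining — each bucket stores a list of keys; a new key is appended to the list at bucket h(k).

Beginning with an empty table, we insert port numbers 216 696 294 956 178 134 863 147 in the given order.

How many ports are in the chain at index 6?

3

216 -> bucket 6
696 -> bucket 6 (collision)
294 -> bucket 4
956 -> bucket 6 (collision)
178 -> bucket 8
134 -> bucket 4 (collision)
863 -> bucket 3
147 -> bucket 7
Final buckets:
0: -
1: -
2: -
3: 863
4: 294 -> 134
5: -
6: 216 -> 696 -> 956
7: 147
8: 178
9: -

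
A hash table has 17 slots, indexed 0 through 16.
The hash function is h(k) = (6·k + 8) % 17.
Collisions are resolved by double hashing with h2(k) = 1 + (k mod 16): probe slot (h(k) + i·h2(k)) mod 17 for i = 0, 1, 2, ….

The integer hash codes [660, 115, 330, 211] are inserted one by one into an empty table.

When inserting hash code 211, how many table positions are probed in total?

660 hashes to 7; slot 7 is free -> place at 7.
115 hashes to 1; slot 1 is free -> place at 1.
330 hashes to 16; slot 16 is free -> place at 16.
211 hashes to 16, h2=4; 16 taken -> place at 3.
Table: [∅, 115, ∅, 211, ∅, ∅, ∅, 660, ∅, ∅, ∅, ∅, ∅, ∅, ∅, ∅, 330]

2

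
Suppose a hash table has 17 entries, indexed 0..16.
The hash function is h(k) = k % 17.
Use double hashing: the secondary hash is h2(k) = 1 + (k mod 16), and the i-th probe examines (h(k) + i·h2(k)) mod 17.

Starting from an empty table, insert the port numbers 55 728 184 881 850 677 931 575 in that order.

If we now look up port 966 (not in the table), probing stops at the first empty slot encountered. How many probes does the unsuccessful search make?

3

55 hashes to 4; slot 4 is free → place at 4.
728 hashes to 14; slot 14 is free → place at 14.
184 hashes to 14, h2=9; 14 taken → place at 6.
881 hashes to 14, h2=2; 14 taken → place at 16.
850 hashes to 0; slot 0 is free → place at 0.
677 hashes to 14, h2=6; 14 taken → place at 3.
931 hashes to 13; slot 13 is free → place at 13.
575 hashes to 14, h2=16; 14,13 taken → place at 12.
Table: [850, ., ., 677, 55, ., 184, ., ., ., ., ., 575, 931, 728, ., 881]
Lookup 966: h=14, h2=7, probe 14,4,11 → slot 11 empty, not found.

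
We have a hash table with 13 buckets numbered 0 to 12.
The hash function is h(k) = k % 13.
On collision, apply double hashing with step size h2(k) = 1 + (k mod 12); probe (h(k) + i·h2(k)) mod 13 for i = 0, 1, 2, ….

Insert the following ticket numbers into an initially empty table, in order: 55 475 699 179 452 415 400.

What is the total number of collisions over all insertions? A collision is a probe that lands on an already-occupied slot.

3

55: h=3 -> slot 3
475: h=7 -> slot 7
699: h=10 -> slot 10
179: h=10, h2=12, probe 10,9 -> slot 9
452: h=10, h2=9, probe 10,6 -> slot 6
415: h=12 -> slot 12
400: h=10, h2=5, probe 10,2 -> slot 2
Table: [_, _, 400, 55, _, _, 452, 475, _, 179, 699, _, 415]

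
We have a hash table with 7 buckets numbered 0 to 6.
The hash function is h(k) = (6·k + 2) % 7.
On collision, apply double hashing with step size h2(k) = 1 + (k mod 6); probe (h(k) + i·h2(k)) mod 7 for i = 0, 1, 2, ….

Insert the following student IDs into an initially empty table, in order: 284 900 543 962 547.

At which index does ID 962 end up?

284 hashes to 5; slot 5 is free => place at 5.
900 hashes to 5, h2=1; 5 taken => place at 6.
543 hashes to 5, h2=4; 5 taken => place at 2.
962 hashes to 6, h2=3; 6,2,5 taken => place at 1.
547 hashes to 1, h2=2; 1 taken => place at 3.
Table: [., 962, 543, 547, ., 284, 900]

1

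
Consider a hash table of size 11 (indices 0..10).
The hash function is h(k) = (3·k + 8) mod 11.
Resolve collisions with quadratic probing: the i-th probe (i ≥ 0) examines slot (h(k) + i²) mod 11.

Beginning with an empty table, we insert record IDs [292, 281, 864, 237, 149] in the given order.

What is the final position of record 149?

9

292: h=4 => slot 4
281: h=4, probe 4,5 => slot 5
864: h=4, probe 4,5,8 => slot 8
237: h=4, probe 4,5,8,2 => slot 2
149: h=4, probe 4,5,8,2,9 => slot 9
Table: [., ., 237, ., 292, 281, ., ., 864, 149, .]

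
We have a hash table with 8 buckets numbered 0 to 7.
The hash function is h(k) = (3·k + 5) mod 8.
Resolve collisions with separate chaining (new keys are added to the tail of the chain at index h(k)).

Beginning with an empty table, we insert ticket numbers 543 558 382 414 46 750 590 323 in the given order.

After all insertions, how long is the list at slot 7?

6

543 -> bucket 2
558 -> bucket 7
382 -> bucket 7 (collision)
414 -> bucket 7 (collision)
46 -> bucket 7 (collision)
750 -> bucket 7 (collision)
590 -> bucket 7 (collision)
323 -> bucket 6
Final buckets:
0: ∅
1: ∅
2: 543
3: ∅
4: ∅
5: ∅
6: 323
7: 558 -> 382 -> 414 -> 46 -> 750 -> 590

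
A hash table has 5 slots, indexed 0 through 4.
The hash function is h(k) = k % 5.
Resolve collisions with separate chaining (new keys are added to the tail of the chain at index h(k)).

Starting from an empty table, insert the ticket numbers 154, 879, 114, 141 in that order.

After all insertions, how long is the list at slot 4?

3

154 -> bucket 4
879 -> bucket 4 (collision)
114 -> bucket 4 (collision)
141 -> bucket 1
Final buckets:
0: _
1: 141
2: _
3: _
4: 154 -> 879 -> 114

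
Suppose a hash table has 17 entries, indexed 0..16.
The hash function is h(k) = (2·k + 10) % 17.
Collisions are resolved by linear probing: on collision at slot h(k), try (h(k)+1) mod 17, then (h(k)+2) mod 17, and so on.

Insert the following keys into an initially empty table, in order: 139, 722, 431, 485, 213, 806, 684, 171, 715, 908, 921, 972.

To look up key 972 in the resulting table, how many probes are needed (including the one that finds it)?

4

139: h=16 => slot 16
722: h=9 => slot 9
431: h=5 => slot 5
485: h=11 => slot 11
213: h=11, probe 11,12 => slot 12
806: h=7 => slot 7
684: h=1 => slot 1
171: h=12, probe 12,13 => slot 13
715: h=12, probe 12,13,14 => slot 14
908: h=7, probe 7,8 => slot 8
921: h=16, probe 16,0 => slot 0
972: h=16, probe 16,0,1,2 => slot 2
Table: [921, 684, 972, ∅, ∅, 431, ∅, 806, 908, 722, ∅, 485, 213, 171, 715, ∅, 139]
Lookup 972: h=16, probe 16,0,1,2 → found at 2.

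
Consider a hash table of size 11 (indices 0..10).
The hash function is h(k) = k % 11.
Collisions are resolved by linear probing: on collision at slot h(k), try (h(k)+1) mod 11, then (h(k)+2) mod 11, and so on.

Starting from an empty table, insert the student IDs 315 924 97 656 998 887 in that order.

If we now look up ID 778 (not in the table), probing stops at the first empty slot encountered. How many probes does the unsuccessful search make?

6

315: h=7 → slot 7
924: h=0 → slot 0
97: h=9 → slot 9
656: h=7, probe 7,8 → slot 8
998: h=8, probe 8,9,10 → slot 10
887: h=7, probe 7,8,9,10,0,1 → slot 1
Table: [924, 887, ∅, ∅, ∅, ∅, ∅, 315, 656, 97, 998]
Lookup 778: h=8, probe 8,9,10,0,1,2 → slot 2 empty, not found.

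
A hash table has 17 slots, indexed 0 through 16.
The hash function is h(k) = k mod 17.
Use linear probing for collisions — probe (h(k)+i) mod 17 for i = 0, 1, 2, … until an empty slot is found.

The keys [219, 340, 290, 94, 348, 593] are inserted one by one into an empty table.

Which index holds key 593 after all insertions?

16

219 hashes to 15; slot 15 is free => place at 15.
340 hashes to 0; slot 0 is free => place at 0.
290 hashes to 1; slot 1 is free => place at 1.
94 hashes to 9; slot 9 is free => place at 9.
348 hashes to 8; slot 8 is free => place at 8.
593 hashes to 15; 15 taken => place at 16.
Table: [340, 290, _, _, _, _, _, _, 348, 94, _, _, _, _, _, 219, 593]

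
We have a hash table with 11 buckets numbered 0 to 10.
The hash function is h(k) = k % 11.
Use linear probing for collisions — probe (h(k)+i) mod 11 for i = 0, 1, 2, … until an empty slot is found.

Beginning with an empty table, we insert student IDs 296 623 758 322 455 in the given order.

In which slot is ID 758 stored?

0

296: h=10 => slot 10
623: h=7 => slot 7
758: h=10, probe 10,0 => slot 0
322: h=3 => slot 3
455: h=4 => slot 4
Table: [758, -, -, 322, 455, -, -, 623, -, -, 296]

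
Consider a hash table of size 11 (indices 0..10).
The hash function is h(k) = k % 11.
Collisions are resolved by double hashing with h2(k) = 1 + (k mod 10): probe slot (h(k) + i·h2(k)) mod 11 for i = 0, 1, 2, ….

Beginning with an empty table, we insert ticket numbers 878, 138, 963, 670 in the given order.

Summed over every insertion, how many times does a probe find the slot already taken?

2

878 hashes to 9; slot 9 is free => place at 9.
138 hashes to 6; slot 6 is free => place at 6.
963 hashes to 6, h2=4; 6 taken => place at 10.
670 hashes to 10, h2=1; 10 taken => place at 0.
Table: [670, ∅, ∅, ∅, ∅, ∅, 138, ∅, ∅, 878, 963]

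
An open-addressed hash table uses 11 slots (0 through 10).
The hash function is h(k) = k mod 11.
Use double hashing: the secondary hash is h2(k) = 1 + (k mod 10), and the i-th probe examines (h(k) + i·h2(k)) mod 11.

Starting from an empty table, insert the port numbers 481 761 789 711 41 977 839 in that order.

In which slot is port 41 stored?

10

481 hashes to 8; slot 8 is free -> place at 8.
761 hashes to 2; slot 2 is free -> place at 2.
789 hashes to 8, h2=10; 8 taken -> place at 7.
711 hashes to 7, h2=2; 7 taken -> place at 9.
41 hashes to 8, h2=2; 8 taken -> place at 10.
977 hashes to 9, h2=8; 9 taken -> place at 6.
839 hashes to 3; slot 3 is free -> place at 3.
Table: [—, —, 761, 839, —, —, 977, 789, 481, 711, 41]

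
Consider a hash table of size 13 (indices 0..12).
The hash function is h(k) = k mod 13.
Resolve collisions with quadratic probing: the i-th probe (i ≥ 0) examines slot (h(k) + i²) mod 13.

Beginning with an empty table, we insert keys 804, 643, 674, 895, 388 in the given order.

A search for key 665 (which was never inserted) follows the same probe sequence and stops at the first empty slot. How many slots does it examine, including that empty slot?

804 hashes to 11; slot 11 is free → place at 11.
643 hashes to 6; slot 6 is free → place at 6.
674 hashes to 11; 11 taken → place at 12.
895 hashes to 11; 11,12 taken → place at 2.
388 hashes to 11; 11,12,2 taken → place at 7.
Table: [., ., 895, ., ., ., 643, 388, ., ., ., 804, 674]
Lookup 665: h=2, probe 2,3 → slot 3 empty, not found.

2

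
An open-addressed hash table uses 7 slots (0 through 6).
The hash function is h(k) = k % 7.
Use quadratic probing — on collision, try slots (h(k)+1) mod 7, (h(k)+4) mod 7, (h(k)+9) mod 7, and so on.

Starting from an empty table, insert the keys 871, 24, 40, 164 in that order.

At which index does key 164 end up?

871: h=3 => slot 3
24: h=3, probe 3,4 => slot 4
40: h=5 => slot 5
164: h=3, probe 3,4,0 => slot 0
Table: [164, ∅, ∅, 871, 24, 40, ∅]

0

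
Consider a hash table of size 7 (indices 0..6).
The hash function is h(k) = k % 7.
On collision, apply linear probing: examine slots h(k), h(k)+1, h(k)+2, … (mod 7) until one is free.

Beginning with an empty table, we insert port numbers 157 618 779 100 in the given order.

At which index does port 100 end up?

Insert 157: h=3, slot 3 empty -> index 3.
Insert 618: h=2, slot 2 empty -> index 2.
Insert 779: h=2, slots 2,3 occupied -> index 4.
Insert 100: h=2, slots 2,3,4 occupied -> index 5.
Table: [., ., 618, 157, 779, 100, .]

5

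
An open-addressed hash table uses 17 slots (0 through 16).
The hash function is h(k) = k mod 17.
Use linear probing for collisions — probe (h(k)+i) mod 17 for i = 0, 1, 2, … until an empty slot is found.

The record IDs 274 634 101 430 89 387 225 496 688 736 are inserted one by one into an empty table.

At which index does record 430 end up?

6

274 hashes to 2; slot 2 is free => place at 2.
634 hashes to 5; slot 5 is free => place at 5.
101 hashes to 16; slot 16 is free => place at 16.
430 hashes to 5; 5 taken => place at 6.
89 hashes to 4; slot 4 is free => place at 4.
387 hashes to 13; slot 13 is free => place at 13.
225 hashes to 4; 4,5,6 taken => place at 7.
496 hashes to 3; slot 3 is free => place at 3.
688 hashes to 8; slot 8 is free => place at 8.
736 hashes to 5; 5,6,7,8 taken => place at 9.
Table: [_, _, 274, 496, 89, 634, 430, 225, 688, 736, _, _, _, 387, _, _, 101]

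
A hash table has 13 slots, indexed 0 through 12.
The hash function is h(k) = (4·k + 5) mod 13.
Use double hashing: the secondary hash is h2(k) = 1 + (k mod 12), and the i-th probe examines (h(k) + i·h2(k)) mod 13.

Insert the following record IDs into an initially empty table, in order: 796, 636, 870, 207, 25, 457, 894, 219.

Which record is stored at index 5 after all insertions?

796 hashes to 4; slot 4 is free => place at 4.
636 hashes to 1; slot 1 is free => place at 1.
870 hashes to 1, h2=7; 1 taken => place at 8.
207 hashes to 1, h2=4; 1 taken => place at 5.
25 hashes to 1, h2=2; 1 taken => place at 3.
457 hashes to 0; slot 0 is free => place at 0.
894 hashes to 6; slot 6 is free => place at 6.
219 hashes to 10; slot 10 is free => place at 10.
Table: [457, 636, ., 25, 796, 207, 894, ., 870, ., 219, ., .]

207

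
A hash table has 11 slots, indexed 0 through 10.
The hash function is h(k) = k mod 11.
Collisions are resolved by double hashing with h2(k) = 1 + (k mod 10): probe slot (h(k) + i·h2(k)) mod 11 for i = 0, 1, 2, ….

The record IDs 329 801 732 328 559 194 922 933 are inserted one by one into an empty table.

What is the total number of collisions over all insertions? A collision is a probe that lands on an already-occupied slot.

6

329 hashes to 10; slot 10 is free => place at 10.
801 hashes to 9; slot 9 is free => place at 9.
732 hashes to 6; slot 6 is free => place at 6.
328 hashes to 9, h2=9; 9 taken => place at 7.
559 hashes to 9, h2=10; 9 taken => place at 8.
194 hashes to 7, h2=5; 7 taken => place at 1.
922 hashes to 9, h2=3; 9,1 taken => place at 4.
933 hashes to 9, h2=4; 9 taken => place at 2.
Table: [—, 194, 933, —, 922, —, 732, 328, 559, 801, 329]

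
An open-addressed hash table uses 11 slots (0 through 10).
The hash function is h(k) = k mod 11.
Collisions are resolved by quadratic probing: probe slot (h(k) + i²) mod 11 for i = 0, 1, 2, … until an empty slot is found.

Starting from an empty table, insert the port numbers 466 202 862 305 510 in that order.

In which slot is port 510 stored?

2

466 hashes to 4; slot 4 is free -> place at 4.
202 hashes to 4; 4 taken -> place at 5.
862 hashes to 4; 4,5 taken -> place at 8.
305 hashes to 8; 8 taken -> place at 9.
510 hashes to 4; 4,5,8 taken -> place at 2.
Table: [-, -, 510, -, 466, 202, -, -, 862, 305, -]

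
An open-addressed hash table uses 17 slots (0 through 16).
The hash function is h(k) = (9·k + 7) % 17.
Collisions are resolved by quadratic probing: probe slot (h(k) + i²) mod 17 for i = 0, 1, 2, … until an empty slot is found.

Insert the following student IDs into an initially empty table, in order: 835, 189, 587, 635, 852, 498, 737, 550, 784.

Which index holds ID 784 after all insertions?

835: h=8 → slot 8
189: h=8, probe 8,9 → slot 9
587: h=3 → slot 3
635: h=10 → slot 10
852: h=8, probe 8,9,12 → slot 12
498: h=1 → slot 1
737: h=10, probe 10,11 → slot 11
550: h=10, probe 10,11,14 → slot 14
784: h=8, probe 8,9,12,0 → slot 0
Table: [784, 498, ∅, 587, ∅, ∅, ∅, ∅, 835, 189, 635, 737, 852, ∅, 550, ∅, ∅]

0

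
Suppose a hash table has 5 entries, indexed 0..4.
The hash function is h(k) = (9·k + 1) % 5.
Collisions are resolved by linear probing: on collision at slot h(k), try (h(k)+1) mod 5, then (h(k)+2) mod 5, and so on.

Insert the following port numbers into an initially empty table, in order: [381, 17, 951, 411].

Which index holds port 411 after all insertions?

2

381 hashes to 0; slot 0 is free => place at 0.
17 hashes to 4; slot 4 is free => place at 4.
951 hashes to 0; 0 taken => place at 1.
411 hashes to 0; 0,1 taken => place at 2.
Table: [381, 951, 411, ., 17]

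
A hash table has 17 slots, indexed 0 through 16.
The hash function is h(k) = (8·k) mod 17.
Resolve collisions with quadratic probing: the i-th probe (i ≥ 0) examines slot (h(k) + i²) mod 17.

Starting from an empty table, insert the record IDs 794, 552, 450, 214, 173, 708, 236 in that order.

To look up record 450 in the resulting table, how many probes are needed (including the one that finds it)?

794: h=11 → slot 11
552: h=13 → slot 13
450: h=13, probe 13,14 → slot 14
214: h=12 → slot 12
173: h=7 → slot 7
708: h=3 → slot 3
236: h=1 → slot 1
Table: [—, 236, —, 708, —, —, —, 173, —, —, —, 794, 214, 552, 450, —, —]
Lookup 450: h=13, probe 13,14 → found at 14.

2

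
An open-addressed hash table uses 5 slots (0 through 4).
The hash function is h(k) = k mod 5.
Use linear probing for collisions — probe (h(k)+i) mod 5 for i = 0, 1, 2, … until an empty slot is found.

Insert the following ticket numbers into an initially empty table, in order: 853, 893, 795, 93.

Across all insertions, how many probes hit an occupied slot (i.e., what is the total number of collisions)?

4

853 hashes to 3; slot 3 is free -> place at 3.
893 hashes to 3; 3 taken -> place at 4.
795 hashes to 0; slot 0 is free -> place at 0.
93 hashes to 3; 3,4,0 taken -> place at 1.
Table: [795, 93, -, 853, 893]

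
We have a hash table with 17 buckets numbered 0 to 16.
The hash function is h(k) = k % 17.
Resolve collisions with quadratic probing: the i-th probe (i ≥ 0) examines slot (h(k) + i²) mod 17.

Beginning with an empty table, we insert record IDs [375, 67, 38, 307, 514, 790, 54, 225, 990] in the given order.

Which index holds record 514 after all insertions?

5

375 hashes to 1; slot 1 is free → place at 1.
67 hashes to 16; slot 16 is free → place at 16.
38 hashes to 4; slot 4 is free → place at 4.
307 hashes to 1; 1 taken → place at 2.
514 hashes to 4; 4 taken → place at 5.
790 hashes to 8; slot 8 is free → place at 8.
54 hashes to 3; slot 3 is free → place at 3.
225 hashes to 4; 4,5,8 taken → place at 13.
990 hashes to 4; 4,5,8,13,3 taken → place at 12.
Table: [-, 375, 307, 54, 38, 514, -, -, 790, -, -, -, 990, 225, -, -, 67]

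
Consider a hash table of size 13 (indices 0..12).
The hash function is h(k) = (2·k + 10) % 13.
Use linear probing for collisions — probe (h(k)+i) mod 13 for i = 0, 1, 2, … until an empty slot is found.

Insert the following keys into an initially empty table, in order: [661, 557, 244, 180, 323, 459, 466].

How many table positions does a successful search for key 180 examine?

Insert 661: h=6, slot 6 empty → index 6.
Insert 557: h=6, slot 6 occupied → index 7.
Insert 244: h=4, slot 4 empty → index 4.
Insert 180: h=6, slots 6,7 occupied → index 8.
Insert 323: h=6, slots 6,7,8 occupied → index 9.
Insert 459: h=5, slot 5 empty → index 5.
Insert 466: h=6, slots 6,7,8,9 occupied → index 10.
Table: [—, —, —, —, 244, 459, 661, 557, 180, 323, 466, —, —]
Lookup 180: h=6, probe 6,7,8 → found at 8.

3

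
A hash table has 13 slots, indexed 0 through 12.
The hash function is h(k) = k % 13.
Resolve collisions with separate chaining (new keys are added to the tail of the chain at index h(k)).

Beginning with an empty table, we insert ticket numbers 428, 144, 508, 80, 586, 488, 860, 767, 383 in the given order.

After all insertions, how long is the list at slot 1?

428 → bucket 12
144 → bucket 1
508 → bucket 1 (collision)
80 → bucket 2
586 → bucket 1 (collision)
488 → bucket 7
860 → bucket 2 (collision)
767 → bucket 0
383 → bucket 6
Final buckets:
0: 767
1: 144 -> 508 -> 586
2: 80 -> 860
3: —
4: —
5: —
6: 383
7: 488
8: —
9: —
10: —
11: —
12: 428

3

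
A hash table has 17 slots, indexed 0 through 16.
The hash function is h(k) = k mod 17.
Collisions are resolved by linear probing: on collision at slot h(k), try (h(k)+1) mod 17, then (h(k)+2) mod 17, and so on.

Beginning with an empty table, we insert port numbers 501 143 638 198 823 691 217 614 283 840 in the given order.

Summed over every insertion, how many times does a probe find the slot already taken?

15

501 hashes to 8; slot 8 is free -> place at 8.
143 hashes to 7; slot 7 is free -> place at 7.
638 hashes to 9; slot 9 is free -> place at 9.
198 hashes to 11; slot 11 is free -> place at 11.
823 hashes to 7; 7,8,9 taken -> place at 10.
691 hashes to 11; 11 taken -> place at 12.
217 hashes to 13; slot 13 is free -> place at 13.
614 hashes to 2; slot 2 is free -> place at 2.
283 hashes to 11; 11,12,13 taken -> place at 14.
840 hashes to 7; 7,8,9,10,11,12,13,14 taken -> place at 15.
Table: [_, _, 614, _, _, _, _, 143, 501, 638, 823, 198, 691, 217, 283, 840, _]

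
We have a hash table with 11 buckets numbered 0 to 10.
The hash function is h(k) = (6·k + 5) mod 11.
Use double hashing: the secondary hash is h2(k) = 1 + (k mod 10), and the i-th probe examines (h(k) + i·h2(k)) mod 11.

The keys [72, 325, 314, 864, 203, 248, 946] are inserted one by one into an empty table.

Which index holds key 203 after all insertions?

6

72 hashes to 8; slot 8 is free -> place at 8.
325 hashes to 8, h2=6; 8 taken -> place at 3.
314 hashes to 8, h2=5; 8 taken -> place at 2.
864 hashes to 8, h2=5; 8,2 taken -> place at 7.
203 hashes to 2, h2=4; 2 taken -> place at 6.
248 hashes to 8, h2=9; 8,6 taken -> place at 4.
946 hashes to 5; slot 5 is free -> place at 5.
Table: [-, -, 314, 325, 248, 946, 203, 864, 72, -, -]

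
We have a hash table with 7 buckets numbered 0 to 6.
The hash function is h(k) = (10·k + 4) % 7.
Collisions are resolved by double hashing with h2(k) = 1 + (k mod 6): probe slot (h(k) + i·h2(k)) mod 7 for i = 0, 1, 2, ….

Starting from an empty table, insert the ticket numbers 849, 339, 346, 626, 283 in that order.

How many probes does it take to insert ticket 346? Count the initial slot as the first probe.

2

Insert 849: h=3, slot 3 empty => index 3.
Insert 339: h=6, slot 6 empty => index 6.
Insert 346: h=6, h2=5, slot 6 occupied => index 4.
Insert 626: h=6, h2=3, slot 6 occupied => index 2.
Insert 283: h=6, h2=2, slot 6 occupied => index 1.
Table: [-, 283, 626, 849, 346, -, 339]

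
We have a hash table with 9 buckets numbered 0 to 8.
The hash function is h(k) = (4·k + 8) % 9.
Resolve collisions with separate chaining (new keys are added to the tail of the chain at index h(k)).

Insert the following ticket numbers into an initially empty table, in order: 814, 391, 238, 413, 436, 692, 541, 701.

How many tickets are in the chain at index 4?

3

814 -> bucket 6
391 -> bucket 6 (collision)
238 -> bucket 6 (collision)
413 -> bucket 4
436 -> bucket 6 (collision)
692 -> bucket 4 (collision)
541 -> bucket 3
701 -> bucket 4 (collision)
Final buckets:
0: —
1: —
2: —
3: 541
4: 413 -> 692 -> 701
5: —
6: 814 -> 391 -> 238 -> 436
7: —
8: —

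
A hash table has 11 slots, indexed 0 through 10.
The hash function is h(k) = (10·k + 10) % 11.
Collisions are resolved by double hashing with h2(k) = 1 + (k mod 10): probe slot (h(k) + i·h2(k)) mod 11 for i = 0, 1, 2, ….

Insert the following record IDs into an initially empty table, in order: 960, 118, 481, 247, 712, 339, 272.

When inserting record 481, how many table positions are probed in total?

960: h=7 -> slot 7
118: h=2 -> slot 2
481: h=2, h2=2, probe 2,4 -> slot 4
247: h=5 -> slot 5
712: h=2, h2=3, probe 2,5,8 -> slot 8
339: h=1 -> slot 1
272: h=2, h2=3, probe 2,5,8,0 -> slot 0
Table: [272, 339, 118, _, 481, 247, _, 960, 712, _, _]

2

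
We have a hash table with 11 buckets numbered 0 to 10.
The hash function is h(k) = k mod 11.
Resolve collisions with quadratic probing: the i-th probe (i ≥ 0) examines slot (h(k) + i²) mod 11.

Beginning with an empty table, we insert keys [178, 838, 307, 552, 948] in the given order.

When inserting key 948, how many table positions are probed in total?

4

Insert 178: h=2, slot 2 empty -> index 2.
Insert 838: h=2, slot 2 occupied -> index 3.
Insert 307: h=10, slot 10 empty -> index 10.
Insert 552: h=2, slots 2,3 occupied -> index 6.
Insert 948: h=2, slots 2,3,6 occupied -> index 0.
Table: [948, _, 178, 838, _, _, 552, _, _, _, 307]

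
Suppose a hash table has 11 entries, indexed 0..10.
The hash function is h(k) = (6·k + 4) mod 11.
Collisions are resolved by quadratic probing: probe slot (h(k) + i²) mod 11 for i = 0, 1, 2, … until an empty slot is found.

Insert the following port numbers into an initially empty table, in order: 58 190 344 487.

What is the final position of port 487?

58: h=0 => slot 0
190: h=0, probe 0,1 => slot 1
344: h=0, probe 0,1,4 => slot 4
487: h=0, probe 0,1,4,9 => slot 9
Table: [58, 190, —, —, 344, —, —, —, —, 487, —]

9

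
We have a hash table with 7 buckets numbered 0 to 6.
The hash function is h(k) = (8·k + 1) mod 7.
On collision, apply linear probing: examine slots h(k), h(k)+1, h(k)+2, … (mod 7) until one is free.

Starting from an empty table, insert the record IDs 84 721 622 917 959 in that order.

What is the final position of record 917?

Insert 84: h=1, slot 1 empty → index 1.
Insert 721: h=1, slot 1 occupied → index 2.
Insert 622: h=0, slot 0 empty → index 0.
Insert 917: h=1, slots 1,2 occupied → index 3.
Insert 959: h=1, slots 1,2,3 occupied → index 4.
Table: [622, 84, 721, 917, 959, —, —]

3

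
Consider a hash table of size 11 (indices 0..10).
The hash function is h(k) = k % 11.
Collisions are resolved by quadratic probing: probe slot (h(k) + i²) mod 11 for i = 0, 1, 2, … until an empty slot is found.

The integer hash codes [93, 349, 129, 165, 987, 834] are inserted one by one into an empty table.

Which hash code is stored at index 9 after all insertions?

129

Insert 93: h=5, slot 5 empty → index 5.
Insert 349: h=8, slot 8 empty → index 8.
Insert 129: h=8, slot 8 occupied → index 9.
Insert 165: h=0, slot 0 empty → index 0.
Insert 987: h=8, slots 8,9 occupied → index 1.
Insert 834: h=9, slot 9 occupied → index 10.
Table: [165, 987, ., ., ., 93, ., ., 349, 129, 834]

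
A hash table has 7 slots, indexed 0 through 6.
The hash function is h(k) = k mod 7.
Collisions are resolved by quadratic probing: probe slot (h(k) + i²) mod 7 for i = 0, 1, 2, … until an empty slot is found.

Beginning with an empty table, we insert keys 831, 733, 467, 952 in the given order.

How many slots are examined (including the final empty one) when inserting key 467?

831 hashes to 5; slot 5 is free → place at 5.
733 hashes to 5; 5 taken → place at 6.
467 hashes to 5; 5,6 taken → place at 2.
952 hashes to 0; slot 0 is free → place at 0.
Table: [952, ., 467, ., ., 831, 733]

3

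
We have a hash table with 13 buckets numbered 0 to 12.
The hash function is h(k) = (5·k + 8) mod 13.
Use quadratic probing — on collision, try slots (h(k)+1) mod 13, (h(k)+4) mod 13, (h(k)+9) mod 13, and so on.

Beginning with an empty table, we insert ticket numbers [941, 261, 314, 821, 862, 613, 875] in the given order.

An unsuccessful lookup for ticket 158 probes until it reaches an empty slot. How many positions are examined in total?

941: h=7 -> slot 7
261: h=0 -> slot 0
314: h=5 -> slot 5
821: h=5, probe 5,6 -> slot 6
862: h=2 -> slot 2
613: h=5, probe 5,6,9 -> slot 9
875: h=2, probe 2,3 -> slot 3
Table: [261, -, 862, 875, -, 314, 821, 941, -, 613, -, -, -]
Lookup 158: h=5, probe 5,6,9,1 → slot 1 empty, not found.

4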